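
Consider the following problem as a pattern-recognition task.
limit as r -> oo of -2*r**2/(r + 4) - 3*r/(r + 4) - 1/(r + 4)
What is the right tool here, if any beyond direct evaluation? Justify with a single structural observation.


Diagnosis: dominant-term comparison — as r grows, only the highest-degree terms matter — compare leading terms and read the limit off. Differentiating the expression as a single quotient would eventually settle it as well; matching dominant growth settles it immediately.


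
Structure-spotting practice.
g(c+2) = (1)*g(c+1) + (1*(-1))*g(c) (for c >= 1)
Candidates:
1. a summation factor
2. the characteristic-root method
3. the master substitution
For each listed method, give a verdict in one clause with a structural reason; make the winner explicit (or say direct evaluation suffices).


Diagnosis: the characteristic-root method — every coefficient is a fixed number and the forcing is zero — substitute r^c and read off the root equation.
- a summation factor: the recurrence reaches back more than one step, outside the first-order family a summation factor normalizes.
- the characteristic-root method — applies; the problem has the shape this method handles.
- the master substitution — the recursion shifts the index rather than dividing it.


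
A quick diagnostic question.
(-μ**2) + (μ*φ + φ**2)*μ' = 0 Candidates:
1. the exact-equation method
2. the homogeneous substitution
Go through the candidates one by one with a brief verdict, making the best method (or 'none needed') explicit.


Technique: the homogeneous substitution — solved for the derivative, the right side is unchanged under scaling φ and μ together — it depends only on the ratio μ/φ, so substitute a single ratio variable. Rewriting — with the variables' roles exchanged where the shape demands it — would expose a Bernoulli structure too; the homogeneous substitution simply reads the degrees directly.
- the exact-equation method — no potential function has this form as its differential, as written.
- the homogeneous substitution — yes, a natural case for it.


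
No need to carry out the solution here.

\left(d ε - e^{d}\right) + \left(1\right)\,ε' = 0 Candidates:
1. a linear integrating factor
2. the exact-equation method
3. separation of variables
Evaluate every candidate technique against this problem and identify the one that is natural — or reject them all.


Method: a linear integrating factor — first power of ε, nonzero forcing: the integrating-factor recipe applies verbatim with p = d.
- a linear integrating factor: applicable, and directly so.
- the exact-equation method — the cross partial derivatives disagree, so no single potential exists.
- separation of variables — no division isolates the independent variable from the unknown.


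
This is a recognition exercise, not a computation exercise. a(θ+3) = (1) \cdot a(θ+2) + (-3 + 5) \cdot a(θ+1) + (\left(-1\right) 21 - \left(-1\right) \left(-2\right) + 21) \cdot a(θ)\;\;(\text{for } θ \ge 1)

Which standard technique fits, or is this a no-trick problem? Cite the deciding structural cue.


Verdict: the characteristic-root method — try a geometric ansatz r^θ: constant coefficients turn the recurrence into one polynomial equation in r.


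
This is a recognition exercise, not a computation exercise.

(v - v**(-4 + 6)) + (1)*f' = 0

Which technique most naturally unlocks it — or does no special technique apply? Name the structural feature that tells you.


Technique: no special technique — solved for the derivative, f never appears on the right — this is a direct integration in v, not a differential-equations problem at heart.


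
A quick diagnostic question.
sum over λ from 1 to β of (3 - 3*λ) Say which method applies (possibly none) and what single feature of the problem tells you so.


Technique: no special technique — with only polynomial terms in λ present, the classical sum-of-powers identities are all you need.


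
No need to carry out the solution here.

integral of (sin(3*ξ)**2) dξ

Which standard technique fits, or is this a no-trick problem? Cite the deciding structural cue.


Diagnosis: a trigonometric identity — apply power reduction to sin(3*ξ)**2; each application halves the trigonometric degree.


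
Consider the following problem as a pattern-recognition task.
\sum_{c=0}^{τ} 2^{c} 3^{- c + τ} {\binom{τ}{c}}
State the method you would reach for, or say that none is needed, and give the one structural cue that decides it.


Verdict: the binomial theorem — the summand is term c of a binomial expansion in 2 and 3; the whole sum is a single power.


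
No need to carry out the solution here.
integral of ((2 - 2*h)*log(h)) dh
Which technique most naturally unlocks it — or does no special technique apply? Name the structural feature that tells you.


Verdict: integration by parts — with u = log(h) the logarithm disappears after one differentiation, leaving a power-rule integral.


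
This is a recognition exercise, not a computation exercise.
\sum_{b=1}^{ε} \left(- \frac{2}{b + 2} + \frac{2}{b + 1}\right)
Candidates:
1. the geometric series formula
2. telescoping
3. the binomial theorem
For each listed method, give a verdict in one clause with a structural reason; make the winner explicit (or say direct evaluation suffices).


Diagnosis: telescoping — the summand is built as \frac{2}{b + 1} minus its own successor — adjacent terms annihilate down the line.
- the geometric series formula — no single multiplier carries one term to the next throughout the sum.
- telescoping — yes, a natural case for it.
- the binomial theorem — there is no sum-raised-to-a-power identity hiding in these terms.


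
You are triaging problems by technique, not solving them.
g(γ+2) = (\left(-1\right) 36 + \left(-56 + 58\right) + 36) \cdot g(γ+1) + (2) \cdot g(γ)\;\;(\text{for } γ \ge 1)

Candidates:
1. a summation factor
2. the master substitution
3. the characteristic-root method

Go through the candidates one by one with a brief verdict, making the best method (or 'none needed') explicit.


Diagnosis: the characteristic-root method — every coefficient is a fixed number and the forcing is zero — substitute r^γ and read off the root equation.
- a summation factor — the recurrence reaches back more than one step, outside the first-order family a summation factor normalizes.
- the master substitution: the recursion shifts the index rather than dividing it.
- the characteristic-root method: yes, a natural case for it.


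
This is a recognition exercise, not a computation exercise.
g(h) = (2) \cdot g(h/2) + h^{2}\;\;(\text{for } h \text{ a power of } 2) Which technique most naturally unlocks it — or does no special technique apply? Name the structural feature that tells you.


Method: the master substitution — treat m = log base 2 of h as the new clock: one recursion step advances m by one while h scales by 2.


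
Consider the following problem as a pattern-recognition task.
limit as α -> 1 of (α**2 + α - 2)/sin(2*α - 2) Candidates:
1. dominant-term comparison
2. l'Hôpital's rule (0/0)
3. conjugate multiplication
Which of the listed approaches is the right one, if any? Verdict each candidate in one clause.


Method: l'Hôpital's rule (0/0) — plug in 1: top and bottom both hit zero, so differentiate each and retry. The standard small-argument limits would also carry it; the rule is the systematic route.
- dominant-term comparison: this limit is not decided by comparing leading-term growth at infinity.
- l'Hôpital's rule (0/0) — applicable, and directly so.
- conjugate multiplication: no divergent radical difference is present for a conjugate pair to cancel.


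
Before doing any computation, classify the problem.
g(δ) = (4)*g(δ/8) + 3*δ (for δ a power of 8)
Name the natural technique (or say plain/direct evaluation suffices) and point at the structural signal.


Verdict: the master substitution — recursion at δ/8 is multiplicative in the index; logarithmic reindexing via δ = 8^m linearizes it.


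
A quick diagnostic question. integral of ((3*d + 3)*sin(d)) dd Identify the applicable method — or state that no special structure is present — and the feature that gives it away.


Method: integration by parts — differentiate 3*d + 3, integrate sin(d): each pass lowers the polynomial degree, so parts terminates.


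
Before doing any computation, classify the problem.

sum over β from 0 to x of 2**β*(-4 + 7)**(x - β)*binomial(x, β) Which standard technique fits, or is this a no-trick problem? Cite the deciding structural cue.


Method: the binomial theorem — the binomial coefficients weight matched powers of 2 and (-4 + 7), which is exactly the expansion of a binomial power.


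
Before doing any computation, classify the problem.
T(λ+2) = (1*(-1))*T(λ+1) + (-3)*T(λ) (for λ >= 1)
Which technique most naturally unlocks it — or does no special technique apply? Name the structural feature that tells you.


Method: the characteristic-root method — no index-dependence in the weights and nothing inhomogeneous: classic characteristic-equation setup.


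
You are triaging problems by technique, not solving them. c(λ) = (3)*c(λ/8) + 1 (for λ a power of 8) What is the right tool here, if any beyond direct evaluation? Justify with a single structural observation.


Technique: the master substitution — the call at λ/8 makes this multiplicative recursion; the master-style substitution converts it to additive.


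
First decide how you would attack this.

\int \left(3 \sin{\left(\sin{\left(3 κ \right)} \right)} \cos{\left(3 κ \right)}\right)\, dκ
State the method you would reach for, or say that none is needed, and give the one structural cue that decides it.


Verdict: u-substitution — everything non-trivial happens through the inner expression \sin{\left(3 κ \right)}, and its derivative accounts for the remaining factor up to a constant, so set u = \sin{\left(3 κ \right)}.


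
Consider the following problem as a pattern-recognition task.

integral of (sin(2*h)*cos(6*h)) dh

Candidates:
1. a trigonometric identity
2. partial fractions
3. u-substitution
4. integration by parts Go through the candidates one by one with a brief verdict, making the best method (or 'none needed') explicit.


Best approach: a trigonometric identity — the identity turns sin(2*h)*cos(6*h) into two lone cosines/sines, each trivially integrable.
- a trigonometric identity — yes — fits the structure here.
- partial fractions: there is no rational-function structure to decompose.
- u-substitution: no subexpression of the integrand pairs with its own derivative as a factor — individual terms may offer their own substitutions, but any change of variable covering the whole integral would have to be constructed from outside the expression.
- integration by parts — not the natural route: no polynomial-kernel product appears — a recursive parts reduction of the trigonometric product exists, but the identity rewrite is direct.


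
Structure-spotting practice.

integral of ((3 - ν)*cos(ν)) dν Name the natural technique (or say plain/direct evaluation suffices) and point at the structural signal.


Diagnosis: integration by parts — the integrand splits as 3 - ν times cos(ν) — repeatedly differentiating the polynomial part kills it, which is the parts ladder.


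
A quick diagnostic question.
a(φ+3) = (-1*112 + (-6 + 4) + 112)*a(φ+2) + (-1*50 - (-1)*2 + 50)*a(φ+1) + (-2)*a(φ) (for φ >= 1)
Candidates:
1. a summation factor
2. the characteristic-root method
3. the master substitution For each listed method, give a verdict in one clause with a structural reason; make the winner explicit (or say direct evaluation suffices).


Best approach: the characteristic-root method — no index-dependence in the weights and nothing inhomogeneous: classic characteristic-equation setup.
- a summation factor: a summation factor telescopes one-step recursions; this one carries higher-order memory.
- the characteristic-root method — applies; the problem has the shape this method handles.
- the master substitution — the recursion steps by a constant offset, so exponential reindexing is pointless.


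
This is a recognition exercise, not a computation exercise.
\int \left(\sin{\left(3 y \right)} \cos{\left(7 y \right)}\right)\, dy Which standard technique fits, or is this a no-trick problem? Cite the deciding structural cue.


Diagnosis: a trigonometric identity — cross-frequency products like \sin{\left(3 y \right)} \cos{\left(7 y \right)} are the textbook product-to-sum case — the identity converts them to directly integrable sinusoids.


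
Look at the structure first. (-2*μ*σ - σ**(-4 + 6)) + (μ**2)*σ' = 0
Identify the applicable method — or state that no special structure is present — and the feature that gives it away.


Technique: the homogeneous substitution — the slope is degree-zero homogeneous: the ratio substitution v = σ/μ collapses it. This doubles as a Bernoulli equation in the unknown as written; the homogeneous route needs no setup at all.


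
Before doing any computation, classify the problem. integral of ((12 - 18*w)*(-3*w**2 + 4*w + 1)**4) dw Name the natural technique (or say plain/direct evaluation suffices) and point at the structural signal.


Technique: u-substitution — read it as f(-3*w**2 + 4*w + 1) times a constant multiple of d(-3*w**2 + 4*w + 1): one substitution, u = -3*w**2 + 4*w + 1, finishes it. A patient expand-and-integrate also lands it; recognizing the inner expression is the shortcut.


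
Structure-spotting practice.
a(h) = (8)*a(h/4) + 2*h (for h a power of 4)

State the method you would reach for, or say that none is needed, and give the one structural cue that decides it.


Verdict: the master substitution — a divide-and-conquer shape: argument h/4, so change variables with h = 4^m and solve the linear version.


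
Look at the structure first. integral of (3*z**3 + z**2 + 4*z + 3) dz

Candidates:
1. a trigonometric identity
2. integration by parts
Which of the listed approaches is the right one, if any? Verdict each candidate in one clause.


Technique: no special technique — a term-by-term power-rule job in z; no substitution or rearrangement earns its keep here.
- a trigonometric identity: with no trigonometric functions present, identity rewriting has no target.
- integration by parts — splitting off a factor buys nothing — the integrand integrates directly without parts.


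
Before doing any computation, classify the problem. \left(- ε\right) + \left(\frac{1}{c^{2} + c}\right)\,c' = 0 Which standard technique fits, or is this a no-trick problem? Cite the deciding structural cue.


Diagnosis: separation of variables — solved for the derivative, the right side factors as ε times c^{2} + c — all ε-dependence separates from all c-dependence. This doubles as a Bernoulli equation in the unknown as written; dividing and integrating works on it directly.


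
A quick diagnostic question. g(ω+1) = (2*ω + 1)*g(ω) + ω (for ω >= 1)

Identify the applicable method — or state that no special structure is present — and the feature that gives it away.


Verdict: a summation factor — first-order linear but the coefficient 2*ω + 1 moves with the index — divide by the cumulative product and telescope.


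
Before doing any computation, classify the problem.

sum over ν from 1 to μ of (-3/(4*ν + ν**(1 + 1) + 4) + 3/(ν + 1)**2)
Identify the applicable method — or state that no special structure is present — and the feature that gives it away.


Verdict: telescoping — the piece each term subtracts is 3/(ν + 1)**2 advanced by one index, and it reappears with a plus sign leading the following term — the sum collapses to its boundary terms.


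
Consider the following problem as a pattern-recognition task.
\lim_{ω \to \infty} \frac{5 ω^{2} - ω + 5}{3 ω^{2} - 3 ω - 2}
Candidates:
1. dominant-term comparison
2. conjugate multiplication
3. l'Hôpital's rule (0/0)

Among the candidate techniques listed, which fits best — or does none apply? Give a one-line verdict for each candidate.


Best approach: dominant-term comparison — growth-rate triage: the leading powers of ω decide the limit, everything else is noise.
- dominant-term comparison — a fit — the right tool for this form.
- conjugate multiplication: there is no infinity-minus-infinity radical difference to rationalize.
- l'Hôpital's rule (0/0) — no 0/0 form appears: written as one quotient, top and bottom both grow without bound, and the ratio is decided by their leading terms.


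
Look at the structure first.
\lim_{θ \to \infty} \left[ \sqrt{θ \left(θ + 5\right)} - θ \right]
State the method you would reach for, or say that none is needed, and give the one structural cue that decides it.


Verdict: conjugate multiplication — \sqrt{θ \left(θ + 5\right)} and θ both blow up, but their difference is tame once the conjugate rationalizes it.


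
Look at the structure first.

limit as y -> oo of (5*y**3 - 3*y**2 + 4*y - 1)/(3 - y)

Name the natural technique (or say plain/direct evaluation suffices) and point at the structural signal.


Technique: dominant-term comparison — growth-rate triage: the leading powers of y decide the limit, everything else is noise. Differentiating the expression as a single quotient would eventually settle it as well; matching dominant growth settles it immediately.


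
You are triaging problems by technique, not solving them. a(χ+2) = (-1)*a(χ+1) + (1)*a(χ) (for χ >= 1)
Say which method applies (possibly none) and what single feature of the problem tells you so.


Best approach: the characteristic-root method — shift-invariance with fixed coefficients calls for exponential trials; the characteristic polynomial finds every r^χ.


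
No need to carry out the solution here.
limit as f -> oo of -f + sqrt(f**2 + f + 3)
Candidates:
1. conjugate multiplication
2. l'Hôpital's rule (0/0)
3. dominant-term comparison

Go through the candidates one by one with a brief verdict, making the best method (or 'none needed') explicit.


Diagnosis: conjugate multiplication — neither sqrt(f**2 + f + 3) nor f converges alone, so rewrite their difference as a conjugate-rationalized quotient first.
- conjugate multiplication: applies; the problem has the shape this method handles.
- l'Hôpital's rule (0/0) — the expression is a difference driving to ∞ − ∞, not a 0/0 quotient — there is no ratio for the rule to differentiate.
- dominant-term comparison: leading-power comparison does not apply to this form.


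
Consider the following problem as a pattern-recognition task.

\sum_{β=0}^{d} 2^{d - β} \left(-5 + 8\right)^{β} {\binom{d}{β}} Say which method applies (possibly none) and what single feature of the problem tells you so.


Technique: the binomial theorem — the summand is term β of a binomial expansion in (-5 + 8) and 2; the whole sum is a single power.


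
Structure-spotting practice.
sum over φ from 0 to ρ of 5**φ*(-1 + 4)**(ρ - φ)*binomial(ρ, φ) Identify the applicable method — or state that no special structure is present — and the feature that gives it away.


Method: the binomial theorem — binomial(ρ, φ) weighting matched powers of 5 and (-1 + 4) is the expanded form of (5 + (-1 + 4))^ρ — fold it back up.


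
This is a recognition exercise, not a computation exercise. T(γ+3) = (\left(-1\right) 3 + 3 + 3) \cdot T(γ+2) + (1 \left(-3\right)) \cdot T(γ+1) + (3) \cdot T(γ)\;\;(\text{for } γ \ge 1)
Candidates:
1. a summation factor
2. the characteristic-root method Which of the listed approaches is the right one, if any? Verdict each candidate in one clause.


Best approach: the characteristic-root method — every coefficient is a fixed number and the forcing is zero — substitute r^γ and read off the root equation.
- a summation factor — the recurrence reaches back more than one step, outside the first-order family a summation factor normalizes.
- the characteristic-root method: yes, a natural case for it.


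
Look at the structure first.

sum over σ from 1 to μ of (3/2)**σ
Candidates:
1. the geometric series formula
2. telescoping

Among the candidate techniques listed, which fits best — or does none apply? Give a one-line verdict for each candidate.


Best approach: the geometric series formula — check a ratio of consecutive terms: it is 3/2, independent of the index, so the geometric formula closes the sum.
- the geometric series formula — applies; the problem has the shape this method handles.
- telescoping: writing out consecutive terms as given produces no pairwise cancellation.


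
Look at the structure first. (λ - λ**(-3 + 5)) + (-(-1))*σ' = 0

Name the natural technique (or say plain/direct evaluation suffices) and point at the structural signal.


Method: no special technique — the slope is a function of λ alone, so integrate both sides directly.


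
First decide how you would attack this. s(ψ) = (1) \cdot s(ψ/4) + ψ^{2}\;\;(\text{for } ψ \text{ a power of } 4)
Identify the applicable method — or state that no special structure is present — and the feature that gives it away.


Diagnosis: the master substitution — treat m = log base 4 of ψ as the new clock: one recursion step advances m by one while ψ scales by 4.


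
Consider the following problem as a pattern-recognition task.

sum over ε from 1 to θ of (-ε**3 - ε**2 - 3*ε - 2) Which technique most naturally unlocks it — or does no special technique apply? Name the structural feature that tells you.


Technique: no special technique — constant-multiple powers of ε with no cancellation partners and no common ratio — use the standard power-sum formulas.


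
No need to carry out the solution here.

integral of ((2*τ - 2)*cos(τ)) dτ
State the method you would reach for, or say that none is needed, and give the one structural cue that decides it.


Best approach: integration by parts — a polynomial factor 2*τ - 2 multiplies cos(τ); differentiating 2*τ - 2 lowers its degree while cos(τ) integrates cleanly, so parts wins.


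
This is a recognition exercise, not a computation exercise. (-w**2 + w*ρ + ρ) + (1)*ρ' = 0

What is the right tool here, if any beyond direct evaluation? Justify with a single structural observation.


Best approach: a linear integrating factor — linear in the unknown with genuine forcing: multiply through by the exponential of the integrated coefficient and the left side closes into one derivative.


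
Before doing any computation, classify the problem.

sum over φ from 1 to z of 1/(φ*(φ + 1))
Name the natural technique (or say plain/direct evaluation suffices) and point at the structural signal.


Technique: telescoping — after splitting 1/(φ*(φ + 1)) into partial fractions, the pieces are shifted copies of one function and cancel telescopically.


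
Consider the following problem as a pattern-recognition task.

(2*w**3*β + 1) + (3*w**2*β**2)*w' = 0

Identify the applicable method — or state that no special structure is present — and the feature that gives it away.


Verdict: the exact-equation method — d/dw of 2*w**3*β + 1 equals d/dβ of 3*w**2*β**2: the form is a total differential of one potential — integrate it exactly.


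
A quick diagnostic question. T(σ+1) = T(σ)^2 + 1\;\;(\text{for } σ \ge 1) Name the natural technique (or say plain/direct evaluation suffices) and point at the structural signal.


Verdict: no special technique — each new value is a nonlinear function of earlier ones — scaling arguments and superposition both fail.


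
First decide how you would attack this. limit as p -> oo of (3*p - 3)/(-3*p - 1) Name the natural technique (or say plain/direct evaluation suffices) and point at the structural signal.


Method: dominant-term comparison — divide through by the highest power of p; every lower-order term dies and the dominant terms decide the limit. As a single quotient, the ∞/∞ shape would yield to repeated differentiation as well — the growth comparison gets there in one look.


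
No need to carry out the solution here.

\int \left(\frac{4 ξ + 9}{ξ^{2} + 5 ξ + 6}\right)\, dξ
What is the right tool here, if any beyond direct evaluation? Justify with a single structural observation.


Method: partial fractions — the denominator ξ^{2} + 5 ξ + 6 factors, so the quotient decomposes into elementary partial fractions term by term.


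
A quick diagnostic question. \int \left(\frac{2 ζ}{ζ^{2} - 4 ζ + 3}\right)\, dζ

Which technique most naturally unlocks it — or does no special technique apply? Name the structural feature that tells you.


Verdict: partial fractions — the bottom, ζ^{2} - 4 ζ + 3, comes apart into simple factors, and a proper rational function over split factors decomposes.


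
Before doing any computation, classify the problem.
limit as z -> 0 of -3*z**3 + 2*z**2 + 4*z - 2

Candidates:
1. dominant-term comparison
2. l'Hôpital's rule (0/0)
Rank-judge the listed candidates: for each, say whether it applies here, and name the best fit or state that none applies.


Method: no special technique — the function is continuous at 0; evaluation is itself the limit, no machinery required.
- dominant-term comparison — leading-power comparison does not apply to this form.
- l'Hôpital's rule (0/0): substituting the point gives a finite value outright — there is no indeterminate clash to repair.


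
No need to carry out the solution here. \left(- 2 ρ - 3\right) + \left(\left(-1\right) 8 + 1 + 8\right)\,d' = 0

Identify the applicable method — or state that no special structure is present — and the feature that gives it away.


Diagnosis: no special technique — with d absent the equation is not coupled at all: direct integration in ρ.


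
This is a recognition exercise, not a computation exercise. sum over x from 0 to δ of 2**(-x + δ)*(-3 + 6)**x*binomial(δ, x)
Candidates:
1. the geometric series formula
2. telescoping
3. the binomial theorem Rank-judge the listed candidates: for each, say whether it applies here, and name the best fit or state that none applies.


Technique: the binomial theorem — terms weighting binomial(δ, x) against matched powers of (-3 + 6) and 2 reassemble into ((-3 + 6) + 2)^δ by the binomial theorem.
- the geometric series formula: the ratio of consecutive terms depends on the index.
- telescoping: as presented, consecutive terms share no shifted copy to cancel against — no rewrite is on display to change that.
- the binomial theorem — applicable, and directly so.


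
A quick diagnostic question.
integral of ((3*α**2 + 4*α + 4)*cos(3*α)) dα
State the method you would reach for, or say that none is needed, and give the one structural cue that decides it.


Diagnosis: integration by parts — differentiate 3*α**2 + 4*α + 4, integrate cos(3*α): each pass lowers the polynomial degree, so parts terminates.


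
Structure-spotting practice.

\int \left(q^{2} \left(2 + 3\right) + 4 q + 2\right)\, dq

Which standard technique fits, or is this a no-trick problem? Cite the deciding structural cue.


Technique: no special technique — every term is a constant multiple of a power of q; term-wise power-rule integration needs no preliminary transformation.


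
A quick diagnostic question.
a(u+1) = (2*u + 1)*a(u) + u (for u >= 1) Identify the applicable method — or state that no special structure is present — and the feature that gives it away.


Technique: a summation factor — an index-dependent multiplier 2*u + 1 rules out characteristic roots; a summation factor converts it to a pure difference.


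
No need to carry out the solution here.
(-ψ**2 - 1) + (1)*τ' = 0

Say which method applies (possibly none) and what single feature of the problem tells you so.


Verdict: no special technique — the slope is a pure function of ψ; integrate both sides and be done.


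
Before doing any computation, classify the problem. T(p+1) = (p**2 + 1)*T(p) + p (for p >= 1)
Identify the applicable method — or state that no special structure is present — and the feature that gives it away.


Diagnosis: a summation factor — rescale the sequence by the product of the weights p**2 + 1 so far — the recurrence collapses to a plain running sum.


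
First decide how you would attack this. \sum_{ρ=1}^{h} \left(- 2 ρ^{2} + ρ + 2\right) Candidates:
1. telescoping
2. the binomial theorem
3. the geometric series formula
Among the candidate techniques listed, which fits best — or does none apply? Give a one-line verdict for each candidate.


Technique: no special technique — with only polynomial terms in ρ present, the classical sum-of-powers identities are all you need.
- telescoping — neither a shifted-difference shape nor integer-spaced poles are present.
- the binomial theorem: there is no sum-raised-to-a-power identity hiding in these terms.
- the geometric series formula — consecutive terms are not related by a fixed multiplier.


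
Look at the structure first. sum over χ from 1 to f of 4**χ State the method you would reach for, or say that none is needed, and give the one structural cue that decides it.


Best approach: the geometric series formula — consecutive terms stand in a fixed index-free ratio — the geometric sum formula closes it.


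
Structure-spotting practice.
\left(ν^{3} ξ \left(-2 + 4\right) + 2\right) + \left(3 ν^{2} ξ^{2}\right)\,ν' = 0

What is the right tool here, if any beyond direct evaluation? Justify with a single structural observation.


Diagnosis: the exact-equation method — equality of cross partials is the green light — assemble the potential function term by term.


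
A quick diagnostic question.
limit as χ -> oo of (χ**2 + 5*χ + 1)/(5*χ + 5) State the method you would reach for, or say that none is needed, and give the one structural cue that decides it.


Diagnosis: dominant-term comparison — divide by the highest power of χ present: lower-order terms vanish and the dominant ratio remains. As a single quotient, the ∞/∞ shape would yield to repeated differentiation as well — the growth comparison gets there in one look.


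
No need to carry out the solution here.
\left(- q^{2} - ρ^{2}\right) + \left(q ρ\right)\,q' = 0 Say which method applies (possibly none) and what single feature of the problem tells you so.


Verdict: the homogeneous substitution — the slope is degree-zero homogeneous: the ratio substitution v = q/ρ collapses it. A Bernoulli rewrite works here as the equation stands — the homogeneous substitution is the more immediate reading.


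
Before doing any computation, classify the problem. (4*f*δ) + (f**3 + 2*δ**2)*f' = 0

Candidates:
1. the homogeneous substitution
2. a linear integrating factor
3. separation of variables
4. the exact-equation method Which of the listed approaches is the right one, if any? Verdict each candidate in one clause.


Diagnosis: the exact-equation method — the cross partial derivatives of 4*f*δ and f**3 + 2*δ**2 agree, so the left side is the total differential of one potential in δ and f.
- the homogeneous substitution — the slope does not depend on the ratio of the variables alone.
- a linear integrating factor — the unknown enters nonlinearly (through a power, a denominator, or a transcendental function), which the linear integrating-factor recipe cannot absorb as-is — any repair would come from a preliminary substitution, not the factor.
- separation of variables: the two dependences are entangled, not a clean product of one-variable pieces.
- the exact-equation method — applicable, and directly so.


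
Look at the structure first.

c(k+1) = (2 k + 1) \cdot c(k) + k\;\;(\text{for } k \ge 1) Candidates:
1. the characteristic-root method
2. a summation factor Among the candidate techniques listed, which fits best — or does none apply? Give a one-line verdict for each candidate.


Best approach: a summation factor — because the multiplier 2 k + 1 is index-dependent, divide through by its running product and sum the resulting differences.
- the characteristic-root method — the coefficients vary with the index, breaking the constant-coefficient structure the method needs.
- a summation factor — a fit — the right tool for this form.


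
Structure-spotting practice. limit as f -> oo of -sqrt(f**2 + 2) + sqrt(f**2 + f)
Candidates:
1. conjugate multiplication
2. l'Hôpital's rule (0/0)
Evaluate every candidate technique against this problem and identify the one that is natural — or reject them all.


Technique: conjugate multiplication — the ∞ − ∞ radical form is the exact trigger for the conjugate maneuver.
- conjugate multiplication — yes — fits the structure here.
- l'Hôpital's rule (0/0): substitution produces ∞ − ∞ rather than a vanishing quotient; the rule needs a 0/0 ratio to act on.


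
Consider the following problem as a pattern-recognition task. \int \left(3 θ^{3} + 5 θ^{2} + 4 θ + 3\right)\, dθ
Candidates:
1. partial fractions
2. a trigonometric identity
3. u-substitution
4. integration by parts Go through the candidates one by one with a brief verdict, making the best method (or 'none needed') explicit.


Best approach: no special technique — nothing composite, nothing rational, nothing trigonometric — each constant-multiple power of θ integrates by the power rule alone.
- partial fractions: the expression is not a ratio of polynomials that decomposes further.
- a trigonometric identity — with no trigonometric functions present, identity rewriting has no target.
- u-substitution: any workable substitution here is cosmetic — the integrand is already in directly integrable form.
- integration by parts: splitting off a factor buys nothing — the integrand integrates directly without parts.


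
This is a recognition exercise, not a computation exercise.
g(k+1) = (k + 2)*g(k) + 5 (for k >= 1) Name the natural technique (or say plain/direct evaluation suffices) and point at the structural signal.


Technique: a summation factor — one step of memory with a weight k + 2 that changes as the index grows — the summation-factor construction is built for this.


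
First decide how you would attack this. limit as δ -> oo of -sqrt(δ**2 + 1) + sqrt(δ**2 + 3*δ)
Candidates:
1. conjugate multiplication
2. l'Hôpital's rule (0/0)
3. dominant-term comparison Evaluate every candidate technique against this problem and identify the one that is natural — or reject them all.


Verdict: conjugate multiplication — divergence minus divergence hides a finite answer — expose it by pairing sqrt(δ**2 + 3*δ) - sqrt(δ**2 + 1) with its conjugate.
- conjugate multiplication — yes — fits the structure here.
- l'Hôpital's rule (0/0) — no quotient structure at all: the clash is ∞ minus ∞, which rationalizing converts into a tractable ratio.
- dominant-term comparison: this limit is not decided by comparing polynomial growth at infinity.


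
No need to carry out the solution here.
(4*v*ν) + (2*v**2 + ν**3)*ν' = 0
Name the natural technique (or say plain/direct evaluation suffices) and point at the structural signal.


Diagnosis: the exact-equation method — checking ∂/∂ν of 4*v*ν against ∂/∂v of 2*v**2 + ν**3: they match — the equation is exact as it stands.


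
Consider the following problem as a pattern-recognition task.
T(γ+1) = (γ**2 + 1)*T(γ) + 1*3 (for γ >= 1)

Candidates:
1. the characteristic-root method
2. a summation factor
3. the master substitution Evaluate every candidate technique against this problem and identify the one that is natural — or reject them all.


Method: a summation factor — first-order, linear, moving coefficient γ**2 + 1: the discrete analogue of an integrating factor handles it.
- the characteristic-root method — an index-dependent weight blocks the pure exponential ansatz.
- a summation factor — applies; the problem has the shape this method handles.
- the master substitution — the recursive argument is a shift of the index, not a fixed fraction of it.


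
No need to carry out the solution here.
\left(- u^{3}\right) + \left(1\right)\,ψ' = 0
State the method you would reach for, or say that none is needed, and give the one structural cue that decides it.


Technique: no special technique — with ψ absent the equation is not coupled at all: direct integration in u.


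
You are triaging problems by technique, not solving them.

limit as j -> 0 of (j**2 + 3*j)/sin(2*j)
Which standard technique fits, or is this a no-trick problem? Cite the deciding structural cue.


Method: l'Hôpital's rule (0/0) — plug in 0: top and bottom both hit zero, so differentiate each and retry. A local series expansion at the point resolves it as well; the rule is the packaged version of that step.


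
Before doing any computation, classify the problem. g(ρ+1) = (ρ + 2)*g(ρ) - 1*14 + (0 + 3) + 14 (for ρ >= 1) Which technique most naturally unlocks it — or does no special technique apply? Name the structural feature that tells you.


Diagnosis: a summation factor — the coefficient ρ + 2 drifts with the index, so no fixed root exists; normalizing by the cumulative product telescopes it.


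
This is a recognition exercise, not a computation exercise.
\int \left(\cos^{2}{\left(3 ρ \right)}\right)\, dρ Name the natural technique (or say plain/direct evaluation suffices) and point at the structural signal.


Best approach: a trigonometric identity — \cos^{2}{\left(3 ρ \right)} is the textbook power-reduction case — identities first, antiderivatives second.


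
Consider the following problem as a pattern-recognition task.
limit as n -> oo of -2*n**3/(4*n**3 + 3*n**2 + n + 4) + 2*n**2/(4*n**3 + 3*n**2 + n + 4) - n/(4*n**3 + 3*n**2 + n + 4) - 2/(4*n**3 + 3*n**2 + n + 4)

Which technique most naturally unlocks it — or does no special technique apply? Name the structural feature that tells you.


Diagnosis: dominant-term comparison — divide through by the highest power of n; every lower-order term dies and the dominant terms decide the limit. l'Hôpital's at-infinity variant applies to the expression viewed as a single quotient; the leading-term comparison is the direct route.


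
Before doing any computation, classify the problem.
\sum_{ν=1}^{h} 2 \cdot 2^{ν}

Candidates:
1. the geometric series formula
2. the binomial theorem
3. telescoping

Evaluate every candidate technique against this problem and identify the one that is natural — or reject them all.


Technique: the geometric series formula — consecutive terms stand in a fixed index-free ratio — the geometric sum formula closes it.
- the geometric series formula — applicable, and directly so.
- the binomial theorem: there is no sum-raised-to-a-power identity hiding in these terms.
- telescoping: computed from the summand as displayed, the partial sums build up without the pairwise collapse telescoping exploits.


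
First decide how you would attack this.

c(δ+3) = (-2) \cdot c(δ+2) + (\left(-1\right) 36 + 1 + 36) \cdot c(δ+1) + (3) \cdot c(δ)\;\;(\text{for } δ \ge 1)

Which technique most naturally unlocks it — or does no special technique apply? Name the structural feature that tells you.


Diagnosis: the characteristic-root method — constant coefficients and linearity mean the ansatz r^δ reduces it to solving the characteristic polynomial.


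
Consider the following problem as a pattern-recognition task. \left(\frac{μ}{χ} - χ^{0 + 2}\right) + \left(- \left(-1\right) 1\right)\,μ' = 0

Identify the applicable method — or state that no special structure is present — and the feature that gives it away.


Method: a linear integrating factor — linear in the unknown with genuine forcing: multiply through by the exponential of the integrated coefficient and the left side closes into one derivative.
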